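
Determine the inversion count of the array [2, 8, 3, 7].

Finding inversions in [2, 8, 3, 7]:

(1, 2): arr[1]=8 > arr[2]=3
(1, 3): arr[1]=8 > arr[3]=7

Total inversions: 2

The array has 2 inversion(s): (1,2), (1,3). Each pair (i,j) satisfies i < j and arr[i] > arr[j].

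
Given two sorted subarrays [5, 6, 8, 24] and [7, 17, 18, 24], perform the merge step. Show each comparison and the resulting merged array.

Merging process:

Compare 5 vs 7: take 5 from left. Merged: [5]
Compare 6 vs 7: take 6 from left. Merged: [5, 6]
Compare 8 vs 7: take 7 from right. Merged: [5, 6, 7]
Compare 8 vs 17: take 8 from left. Merged: [5, 6, 7, 8]
Compare 24 vs 17: take 17 from right. Merged: [5, 6, 7, 8, 17]
Compare 24 vs 18: take 18 from right. Merged: [5, 6, 7, 8, 17, 18]
Compare 24 vs 24: take 24 from left. Merged: [5, 6, 7, 8, 17, 18, 24]
Append remaining from right: [24]. Merged: [5, 6, 7, 8, 17, 18, 24, 24]

Final merged array: [5, 6, 7, 8, 17, 18, 24, 24]
Total comparisons: 7

The merged array is [5, 6, 7, 8, 17, 18, 24, 24], requiring 7 comparisons. The merge step runs in O(n) time where n is the total number of elements.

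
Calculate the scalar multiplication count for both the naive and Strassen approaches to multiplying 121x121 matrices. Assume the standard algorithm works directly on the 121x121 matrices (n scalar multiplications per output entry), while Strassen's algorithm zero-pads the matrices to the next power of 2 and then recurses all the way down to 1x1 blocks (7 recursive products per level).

Matrix multiplication for 121x121 matrices:

Strassen's algorithm requires power-of-2 dimensions. Pad 121x121 to 128x128 (next power of 2).

Standard algorithm: 121^3 = 1771561 multiplications
Strassen's algorithm: 7^(log2(128)) = 7^7 = 823543 multiplications
Savings: 1771561 - 823543 = 948018 multiplications

Standard: 1771561 multiplications (121^3). Strassen: 823543 multiplications (7^7, after padding to 128x128). Strassen reduces 8 recursive multiplications to 7 at each level.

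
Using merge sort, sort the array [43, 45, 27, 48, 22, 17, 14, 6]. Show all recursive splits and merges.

Merge sort trace:

Split: [43, 45, 27, 48, 22, 17, 14, 6] -> [43, 45, 27, 48] and [22, 17, 14, 6]
  Split: [43, 45, 27, 48] -> [43, 45] and [27, 48]
    Split: [43, 45] -> [43] and [45]
    Merge: [43] + [45] -> [43, 45]
    Split: [27, 48] -> [27] and [48]
    Merge: [27] + [48] -> [27, 48]
  Merge: [43, 45] + [27, 48] -> [27, 43, 45, 48]
  Split: [22, 17, 14, 6] -> [22, 17] and [14, 6]
    Split: [22, 17] -> [22] and [17]
    Merge: [22] + [17] -> [17, 22]
    Split: [14, 6] -> [14] and [6]
    Merge: [14] + [6] -> [6, 14]
  Merge: [17, 22] + [6, 14] -> [6, 14, 17, 22]
Merge: [27, 43, 45, 48] + [6, 14, 17, 22] -> [6, 14, 17, 22, 27, 43, 45, 48]

Final sorted array: [6, 14, 17, 22, 27, 43, 45, 48]

The merge sort proceeds by recursively splitting the array and merging sorted halves.
After all merges, the sorted array is [6, 14, 17, 22, 27, 43, 45, 48].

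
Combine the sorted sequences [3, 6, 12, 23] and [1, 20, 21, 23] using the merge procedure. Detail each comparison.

Merging process:

Compare 3 vs 1: take 1 from right. Merged: [1]
Compare 3 vs 20: take 3 from left. Merged: [1, 3]
Compare 6 vs 20: take 6 from left. Merged: [1, 3, 6]
Compare 12 vs 20: take 12 from left. Merged: [1, 3, 6, 12]
Compare 23 vs 20: take 20 from right. Merged: [1, 3, 6, 12, 20]
Compare 23 vs 21: take 21 from right. Merged: [1, 3, 6, 12, 20, 21]
Compare 23 vs 23: take 23 from left. Merged: [1, 3, 6, 12, 20, 21, 23]
Append remaining from right: [23]. Merged: [1, 3, 6, 12, 20, 21, 23, 23]

Final merged array: [1, 3, 6, 12, 20, 21, 23, 23]
Total comparisons: 7

The merged array is [1, 3, 6, 12, 20, 21, 23, 23], requiring 7 comparisons. The merge step runs in O(n) time where n is the total number of elements.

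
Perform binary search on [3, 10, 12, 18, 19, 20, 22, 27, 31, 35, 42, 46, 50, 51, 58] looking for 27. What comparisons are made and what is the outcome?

Binary search for 27 in [3, 10, 12, 18, 19, 20, 22, 27, 31, 35, 42, 46, 50, 51, 58]:

lo=0, hi=14, mid=7, arr[mid]=27 -> Found target at index 7!

Binary search finds 27 at index 7 after 1 comparisons. The search repeatedly halves the search space by comparing with the middle element.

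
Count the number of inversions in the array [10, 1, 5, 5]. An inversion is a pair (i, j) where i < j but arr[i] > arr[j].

Finding inversions in [10, 1, 5, 5]:

(0, 1): arr[0]=10 > arr[1]=1
(0, 2): arr[0]=10 > arr[2]=5
(0, 3): arr[0]=10 > arr[3]=5

Total inversions: 3

The array has 3 inversion(s): (0,1), (0,2), (0,3). Each pair (i,j) satisfies i < j and arr[i] > arr[j].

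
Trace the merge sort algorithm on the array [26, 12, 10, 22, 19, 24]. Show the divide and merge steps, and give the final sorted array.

Merge sort trace:

Split: [26, 12, 10, 22, 19, 24] -> [26, 12, 10] and [22, 19, 24]
  Split: [26, 12, 10] -> [26] and [12, 10]
    Split: [12, 10] -> [12] and [10]
    Merge: [12] + [10] -> [10, 12]
  Merge: [26] + [10, 12] -> [10, 12, 26]
  Split: [22, 19, 24] -> [22] and [19, 24]
    Split: [19, 24] -> [19] and [24]
    Merge: [19] + [24] -> [19, 24]
  Merge: [22] + [19, 24] -> [19, 22, 24]
Merge: [10, 12, 26] + [19, 22, 24] -> [10, 12, 19, 22, 24, 26]

Final sorted array: [10, 12, 19, 22, 24, 26]

The merge sort proceeds by recursively splitting the array and merging sorted halves.
After all merges, the sorted array is [10, 12, 19, 22, 24, 26].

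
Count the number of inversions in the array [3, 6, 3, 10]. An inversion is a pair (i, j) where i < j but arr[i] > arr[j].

Finding inversions in [3, 6, 3, 10]:

(1, 2): arr[1]=6 > arr[2]=3

Total inversions: 1

The array has 1 inversion(s): (1,2). Each pair (i,j) satisfies i < j and arr[i] > arr[j].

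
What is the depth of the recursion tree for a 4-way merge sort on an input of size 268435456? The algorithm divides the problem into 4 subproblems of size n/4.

For divide and conquer with division factor 4:

Problem sizes at each level:
Level 0: 268435456
Level 1: 67108864
Level 2: 16777216
Level 3: 4194304
Level 4: 1048576
Level 5: 262144
Level 6: 65536
Level 7: 16384
Level 8: 4096
Level 9: 1024
Level 10: 256
Level 11: 64
Level 12: 16
Level 13: 4
Level 14: 1

The root is level 0 and the size-1 base case is level 14 (the tree spans levels 0 through 14, i.e. 15 levels counting the root), so the depth is the number of divisions: log_4(268435456) = 14

The recursion tree depth is log_4(268435456) = 14. At each level, the problem size is divided by 4, so it takes 14 divisions to reduce to a base case of size 1. The algorithm makes 4 recursive calls at each level.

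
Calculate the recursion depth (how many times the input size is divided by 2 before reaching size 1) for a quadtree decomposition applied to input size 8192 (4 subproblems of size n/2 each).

For divide and conquer with division factor 2:

Problem sizes at each level:
Level 0: 8192
Level 1: 4096
Level 2: 2048
Level 3: 1024
Level 4: 512
Level 5: 256
Level 6: 128
Level 7: 64
Level 8: 32
Level 9: 16
Level 10: 8
Level 11: 4
Level 12: 2
Level 13: 1

The root is level 0 and the size-1 base case is level 13 (the tree spans levels 0 through 13, i.e. 14 levels counting the root), so the depth is the number of divisions: log_2(8192) = 13

The recursion tree depth is log_2(8192) = 13. At each level, the problem size is divided by 2, so it takes 13 divisions to reduce to a base case of size 1. The algorithm makes 4 recursive calls at each level.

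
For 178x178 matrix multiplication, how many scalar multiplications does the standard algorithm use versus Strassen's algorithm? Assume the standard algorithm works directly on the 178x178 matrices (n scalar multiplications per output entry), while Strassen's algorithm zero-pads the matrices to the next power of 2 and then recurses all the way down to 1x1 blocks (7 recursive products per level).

Matrix multiplication for 178x178 matrices:

Strassen's algorithm requires power-of-2 dimensions. Pad 178x178 to 256x256 (next power of 2).

Standard algorithm: 178^3 = 5639752 multiplications
Strassen's algorithm: 7^(log2(256)) = 7^8 = 5764801 multiplications
Difference: 5639752 - 5764801 = -125049 (Strassen uses MORE here due to padding overhead — for small or just-over-power-of-2 n, padding can outweigh the per-level savings)

Standard: 5639752 multiplications (178^3). Strassen: 5764801 multiplications (7^8, after padding to 256x256). Strassen reduces 8 recursive multiplications to 7 at each level.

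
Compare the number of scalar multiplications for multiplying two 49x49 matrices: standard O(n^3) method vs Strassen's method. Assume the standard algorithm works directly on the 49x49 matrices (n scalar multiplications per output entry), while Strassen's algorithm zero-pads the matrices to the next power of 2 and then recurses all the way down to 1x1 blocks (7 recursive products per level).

Matrix multiplication for 49x49 matrices:

Strassen's algorithm requires power-of-2 dimensions. Pad 49x49 to 64x64 (next power of 2).

Standard algorithm: 49^3 = 117649 multiplications
Strassen's algorithm: 7^(log2(64)) = 7^6 = 117649 multiplications
Savings: 117649 - 117649 = 0 multiplications

Standard: 117649 multiplications (49^3). Strassen: 117649 multiplications (7^6, after padding to 64x64). Strassen reduces 8 recursive multiplications to 7 at each level.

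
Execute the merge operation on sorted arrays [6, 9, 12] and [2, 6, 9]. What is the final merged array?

Merging process:

Compare 6 vs 2: take 2 from right. Merged: [2]
Compare 6 vs 6: take 6 from left. Merged: [2, 6]
Compare 9 vs 6: take 6 from right. Merged: [2, 6, 6]
Compare 9 vs 9: take 9 from left. Merged: [2, 6, 6, 9]
Compare 12 vs 9: take 9 from right. Merged: [2, 6, 6, 9, 9]
Append remaining from left: [12]. Merged: [2, 6, 6, 9, 9, 12]

Final merged array: [2, 6, 6, 9, 9, 12]
Total comparisons: 5

The merged array is [2, 6, 6, 9, 9, 12], requiring 5 comparisons. The merge step runs in O(n) time where n is the total number of elements.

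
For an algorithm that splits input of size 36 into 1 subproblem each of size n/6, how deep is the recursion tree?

For divide and conquer with division factor 6:

Problem sizes at each level:
Level 0: 36
Level 1: 6
Level 2: 1

The root is level 0 and the size-1 base case is level 2 (the tree spans levels 0 through 2, i.e. 3 levels counting the root), so the depth is the number of divisions: log_6(36) = 2

The recursion tree depth is log_6(36) = 2. At each level, the problem size is divided by 6, so it takes 2 divisions to reduce to a base case of size 1. The algorithm makes 1 recursive call at each level.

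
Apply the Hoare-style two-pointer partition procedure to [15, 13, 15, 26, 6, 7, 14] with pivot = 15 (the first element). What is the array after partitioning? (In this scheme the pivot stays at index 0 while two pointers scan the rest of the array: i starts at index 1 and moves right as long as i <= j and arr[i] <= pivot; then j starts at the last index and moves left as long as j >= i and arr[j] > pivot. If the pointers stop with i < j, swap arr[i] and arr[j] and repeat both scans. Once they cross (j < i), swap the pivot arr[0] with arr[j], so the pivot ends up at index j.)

Hoare-style two-pointer partition with pivot = 15:

Initial array: [15, 13, 15, 26, 6, 7, 14]

Pointers start at i = 1, j = 6.
i stops at index 3 (arr[3]=26 > 15), j stops at index 6 (arr[6]=14 <= 15): swap arr[3] and arr[6], array becomes [15, 13, 15, 14, 6, 7, 26]
i ends at 6, j ends at 5: the pointers have crossed (j < i), so scanning stops.

Swap pivot arr[0] with arr[5] to place pivot at position 5: [7, 13, 15, 14, 6, 15, 26]
Pivot position: 5

After partitioning with pivot 15, the array becomes [7, 13, 15, 14, 6, 15, 26]. The pivot is placed at index 5. All elements to the left of the pivot are <= 15, and all elements to the right are > 15.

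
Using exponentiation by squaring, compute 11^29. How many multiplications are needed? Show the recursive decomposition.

Computing 11^29 by squaring (build up from 11^1; each line after the first costs one multiplication):

11^1 = 11
11^2 = (11^1)^2 = 11^2 = 121
11^3 = 11 * 11^2 = 11 * 121 = 1331
11^6 = (11^3)^2 = 1331^2 = 1771561
11^7 = 11 * 11^6 = 11 * 1771561 = 19487171
11^14 = (11^7)^2 = 19487171^2 = 379749833583241
11^28 = (11^14)^2 = 379749833583241^2 = 144209936106499234037676064081
11^29 = 11 * 11^28 = 11 * 144209936106499234037676064081 = 1586309297171491574414436704891

Result: 1586309297171491574414436704891
Multiplications needed: 7 (7 lines after 11^1)

11^29 = 1586309297171491574414436704891. Using exponentiation by squaring, this requires 7 multiplications. The key idea: if the exponent is even, square the half-power; if odd, multiply by the base once.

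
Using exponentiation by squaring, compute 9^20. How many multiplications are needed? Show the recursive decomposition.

Computing 9^20 by squaring (build up from 9^1; each line after the first costs one multiplication):

9^1 = 9
9^2 = (9^1)^2 = 9^2 = 81
9^4 = (9^2)^2 = 81^2 = 6561
9^5 = 9 * 9^4 = 9 * 6561 = 59049
9^10 = (9^5)^2 = 59049^2 = 3486784401
9^20 = (9^10)^2 = 3486784401^2 = 12157665459056928801

Result: 12157665459056928801
Multiplications needed: 5 (5 lines after 9^1)

9^20 = 12157665459056928801. Using exponentiation by squaring, this requires 5 multiplications. The key idea: if the exponent is even, square the half-power; if odd, multiply by the base once.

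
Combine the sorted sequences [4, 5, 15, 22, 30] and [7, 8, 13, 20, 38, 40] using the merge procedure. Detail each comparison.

Merging process:

Compare 4 vs 7: take 4 from left. Merged: [4]
Compare 5 vs 7: take 5 from left. Merged: [4, 5]
Compare 15 vs 7: take 7 from right. Merged: [4, 5, 7]
Compare 15 vs 8: take 8 from right. Merged: [4, 5, 7, 8]
Compare 15 vs 13: take 13 from right. Merged: [4, 5, 7, 8, 13]
Compare 15 vs 20: take 15 from left. Merged: [4, 5, 7, 8, 13, 15]
Compare 22 vs 20: take 20 from right. Merged: [4, 5, 7, 8, 13, 15, 20]
Compare 22 vs 38: take 22 from left. Merged: [4, 5, 7, 8, 13, 15, 20, 22]
Compare 30 vs 38: take 30 from left. Merged: [4, 5, 7, 8, 13, 15, 20, 22, 30]
Append remaining from right: [38, 40]. Merged: [4, 5, 7, 8, 13, 15, 20, 22, 30, 38, 40]

Final merged array: [4, 5, 7, 8, 13, 15, 20, 22, 30, 38, 40]
Total comparisons: 9

The merged array is [4, 5, 7, 8, 13, 15, 20, 22, 30, 38, 40], requiring 9 comparisons. The merge step runs in O(n) time where n is the total number of elements.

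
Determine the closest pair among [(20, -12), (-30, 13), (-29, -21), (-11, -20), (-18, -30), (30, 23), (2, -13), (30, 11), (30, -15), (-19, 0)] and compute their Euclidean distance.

Computing all pairwise distances among 10 points:

d((20, -12), (-30, 13)) = 55.9017
d((20, -12), (-29, -21)) = 49.8197
d((20, -12), (-11, -20)) = 32.0156
d((20, -12), (-18, -30)) = 42.0476
d((20, -12), (30, 23)) = 36.4005
d((20, -12), (2, -13)) = 18.0278
d((20, -12), (30, 11)) = 25.0799
d((20, -12), (30, -15)) = 10.4403 <-- minimum
d((20, -12), (-19, 0)) = 40.8044
d((-30, 13), (-29, -21)) = 34.0147
d((-30, 13), (-11, -20)) = 38.0789
d((-30, 13), (-18, -30)) = 44.643
d((-30, 13), (30, 23)) = 60.8276
d((-30, 13), (2, -13)) = 41.2311
d((-30, 13), (30, 11)) = 60.0333
d((-30, 13), (30, -15)) = 66.2118
d((-30, 13), (-19, 0)) = 17.0294
d((-29, -21), (-11, -20)) = 18.0278
d((-29, -21), (-18, -30)) = 14.2127
d((-29, -21), (30, 23)) = 73.6003
d((-29, -21), (2, -13)) = 32.0156
d((-29, -21), (30, 11)) = 67.1193
d((-29, -21), (30, -15)) = 59.3043
d((-29, -21), (-19, 0)) = 23.2594
d((-11, -20), (-18, -30)) = 12.2066
d((-11, -20), (30, 23)) = 59.4138
d((-11, -20), (2, -13)) = 14.7648
d((-11, -20), (30, 11)) = 51.4004
d((-11, -20), (30, -15)) = 41.3038
d((-11, -20), (-19, 0)) = 21.5407
d((-18, -30), (30, 23)) = 71.5052
d((-18, -30), (2, -13)) = 26.2488
d((-18, -30), (30, 11)) = 63.1269
d((-18, -30), (30, -15)) = 50.2892
d((-18, -30), (-19, 0)) = 30.0167
d((30, 23), (2, -13)) = 45.607
d((30, 23), (30, 11)) = 12.0
d((30, 23), (30, -15)) = 38.0
d((30, 23), (-19, 0)) = 54.1295
d((2, -13), (30, 11)) = 36.8782
d((2, -13), (30, -15)) = 28.0713
d((2, -13), (-19, 0)) = 24.6982
d((30, 11), (30, -15)) = 26.0
d((30, 11), (-19, 0)) = 50.2195
d((30, -15), (-19, 0)) = 51.2445

Closest pair: (20, -12) and (30, -15) with distance 10.4403

The closest pair is (20, -12) and (30, -15) with Euclidean distance 10.4403. For 10 points, brute-force pairwise comparison is shown above. For large n, the divide-and-conquer algorithm (sort by x, recurse on halves, check the dividing strip) achieves O(n log n).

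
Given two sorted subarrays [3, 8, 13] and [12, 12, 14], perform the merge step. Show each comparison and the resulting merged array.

Merging process:

Compare 3 vs 12: take 3 from left. Merged: [3]
Compare 8 vs 12: take 8 from left. Merged: [3, 8]
Compare 13 vs 12: take 12 from right. Merged: [3, 8, 12]
Compare 13 vs 12: take 12 from right. Merged: [3, 8, 12, 12]
Compare 13 vs 14: take 13 from left. Merged: [3, 8, 12, 12, 13]
Append remaining from right: [14]. Merged: [3, 8, 12, 12, 13, 14]

Final merged array: [3, 8, 12, 12, 13, 14]
Total comparisons: 5

The merged array is [3, 8, 12, 12, 13, 14], requiring 5 comparisons. The merge step runs in O(n) time where n is the total number of elements.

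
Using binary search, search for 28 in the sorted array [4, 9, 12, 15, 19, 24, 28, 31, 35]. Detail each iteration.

Binary search for 28 in [4, 9, 12, 15, 19, 24, 28, 31, 35]:

lo=0, hi=8, mid=4, arr[mid]=19 -> 19 < 28, search right half
lo=5, hi=8, mid=6, arr[mid]=28 -> Found target at index 6!

Binary search finds 28 at index 6 after 2 comparisons. The search repeatedly halves the search space by comparing with the middle element.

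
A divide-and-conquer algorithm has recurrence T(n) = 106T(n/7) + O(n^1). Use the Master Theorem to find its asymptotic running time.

Master Theorem for T(n) = 106T(n/7) + O(n^1):

a = 106, b = 7, c = 1
log_b(a) = log_7(106) = 2.3965

Case 1: c = 1 < log_7(106) = 2.3965
T(n) = O(n^(log_7 106))

For T(n) = 106T(n/7) + O(n^1): log_7(106) = 2.3965. This is Case 1 of the Master Theorem (c < log_b(a), work dominated by leaves), giving O(n^(log_7 106)).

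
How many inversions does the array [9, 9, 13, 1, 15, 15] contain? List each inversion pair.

Finding inversions in [9, 9, 13, 1, 15, 15]:

(0, 3): arr[0]=9 > arr[3]=1
(1, 3): arr[1]=9 > arr[3]=1
(2, 3): arr[2]=13 > arr[3]=1

Total inversions: 3

The array has 3 inversion(s): (0,3), (1,3), (2,3). Each pair (i,j) satisfies i < j and arr[i] > arr[j].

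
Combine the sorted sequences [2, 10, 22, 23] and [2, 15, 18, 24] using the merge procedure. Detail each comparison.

Merging process:

Compare 2 vs 2: take 2 from left. Merged: [2]
Compare 10 vs 2: take 2 from right. Merged: [2, 2]
Compare 10 vs 15: take 10 from left. Merged: [2, 2, 10]
Compare 22 vs 15: take 15 from right. Merged: [2, 2, 10, 15]
Compare 22 vs 18: take 18 from right. Merged: [2, 2, 10, 15, 18]
Compare 22 vs 24: take 22 from left. Merged: [2, 2, 10, 15, 18, 22]
Compare 23 vs 24: take 23 from left. Merged: [2, 2, 10, 15, 18, 22, 23]
Append remaining from right: [24]. Merged: [2, 2, 10, 15, 18, 22, 23, 24]

Final merged array: [2, 2, 10, 15, 18, 22, 23, 24]
Total comparisons: 7

The merged array is [2, 2, 10, 15, 18, 22, 23, 24], requiring 7 comparisons. The merge step runs in O(n) time where n is the total number of elements.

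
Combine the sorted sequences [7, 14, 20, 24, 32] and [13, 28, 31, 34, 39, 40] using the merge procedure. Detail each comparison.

Merging process:

Compare 7 vs 13: take 7 from left. Merged: [7]
Compare 14 vs 13: take 13 from right. Merged: [7, 13]
Compare 14 vs 28: take 14 from left. Merged: [7, 13, 14]
Compare 20 vs 28: take 20 from left. Merged: [7, 13, 14, 20]
Compare 24 vs 28: take 24 from left. Merged: [7, 13, 14, 20, 24]
Compare 32 vs 28: take 28 from right. Merged: [7, 13, 14, 20, 24, 28]
Compare 32 vs 31: take 31 from right. Merged: [7, 13, 14, 20, 24, 28, 31]
Compare 32 vs 34: take 32 from left. Merged: [7, 13, 14, 20, 24, 28, 31, 32]
Append remaining from right: [34, 39, 40]. Merged: [7, 13, 14, 20, 24, 28, 31, 32, 34, 39, 40]

Final merged array: [7, 13, 14, 20, 24, 28, 31, 32, 34, 39, 40]
Total comparisons: 8

The merged array is [7, 13, 14, 20, 24, 28, 31, 32, 34, 39, 40], requiring 8 comparisons. The merge step runs in O(n) time where n is the total number of elements.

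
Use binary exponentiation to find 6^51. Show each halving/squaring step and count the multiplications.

Computing 6^51 by squaring (build up from 6^1; each line after the first costs one multiplication):

6^1 = 6
6^2 = (6^1)^2 = 6^2 = 36
6^3 = 6 * 6^2 = 6 * 36 = 216
6^6 = (6^3)^2 = 216^2 = 46656
6^12 = (6^6)^2 = 46656^2 = 2176782336
6^24 = (6^12)^2 = 2176782336^2 = 4738381338321616896
6^25 = 6 * 6^24 = 6 * 4738381338321616896 = 28430288029929701376
6^50 = (6^25)^2 = 28430288029929701376^2 = 808281277464764060643139600456536293376
6^51 = 6 * 6^50 = 6 * 808281277464764060643139600456536293376 = 4849687664788584363858837602739217760256

Result: 4849687664788584363858837602739217760256
Multiplications needed: 8 (8 lines after 6^1)

6^51 = 4849687664788584363858837602739217760256. Using exponentiation by squaring, this requires 8 multiplications. The key idea: if the exponent is even, square the half-power; if odd, multiply by the base once.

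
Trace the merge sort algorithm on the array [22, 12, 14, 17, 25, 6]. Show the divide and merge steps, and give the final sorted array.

Merge sort trace:

Split: [22, 12, 14, 17, 25, 6] -> [22, 12, 14] and [17, 25, 6]
  Split: [22, 12, 14] -> [22] and [12, 14]
    Split: [12, 14] -> [12] and [14]
    Merge: [12] + [14] -> [12, 14]
  Merge: [22] + [12, 14] -> [12, 14, 22]
  Split: [17, 25, 6] -> [17] and [25, 6]
    Split: [25, 6] -> [25] and [6]
    Merge: [25] + [6] -> [6, 25]
  Merge: [17] + [6, 25] -> [6, 17, 25]
Merge: [12, 14, 22] + [6, 17, 25] -> [6, 12, 14, 17, 22, 25]

Final sorted array: [6, 12, 14, 17, 22, 25]

The merge sort proceeds by recursively splitting the array and merging sorted halves.
After all merges, the sorted array is [6, 12, 14, 17, 22, 25].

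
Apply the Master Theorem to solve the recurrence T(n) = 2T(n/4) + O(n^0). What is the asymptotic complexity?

Master Theorem for T(n) = 2T(n/4) + O(n^0):

a = 2, b = 4, c = 0
log_b(a) = log_4(2) = 0.5000

Case 1: c = 0 < log_4(2) = 0.5000
T(n) = O(n^(log_4 2)) = O(sqrt(n))

For T(n) = 2T(n/4) + O(n^0): log_4(2) = 0.5000. This is Case 1 of the Master Theorem (c < log_b(a), work dominated by leaves), giving O(sqrt(n)).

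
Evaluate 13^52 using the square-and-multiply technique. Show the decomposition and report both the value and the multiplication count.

Computing 13^52 by squaring (build up from 13^1; each line after the first costs one multiplication):

13^1 = 13
13^2 = (13^1)^2 = 13^2 = 169
13^3 = 13 * 13^2 = 13 * 169 = 2197
13^6 = (13^3)^2 = 2197^2 = 4826809
13^12 = (13^6)^2 = 4826809^2 = 23298085122481
13^13 = 13 * 13^12 = 13 * 23298085122481 = 302875106592253
13^26 = (13^13)^2 = 302875106592253^2 = 91733330193268616658399616009
13^52 = (13^26)^2 = 91733330193268616658399616009^2 = 8415003868347247618489696679505181495471801448798649088081

Result: 8415003868347247618489696679505181495471801448798649088081
Multiplications needed: 7 (7 lines after 13^1)

13^52 = 8415003868347247618489696679505181495471801448798649088081. Using exponentiation by squaring, this requires 7 multiplications. The key idea: if the exponent is even, square the half-power; if odd, multiply by the base once.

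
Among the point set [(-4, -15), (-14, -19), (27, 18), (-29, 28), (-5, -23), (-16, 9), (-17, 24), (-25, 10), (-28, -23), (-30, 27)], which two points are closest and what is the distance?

Computing all pairwise distances among 10 points:

d((-4, -15), (-14, -19)) = 10.7703
d((-4, -15), (27, 18)) = 45.2769
d((-4, -15), (-29, 28)) = 49.7393
d((-4, -15), (-5, -23)) = 8.0623
d((-4, -15), (-16, 9)) = 26.8328
d((-4, -15), (-17, 24)) = 41.1096
d((-4, -15), (-25, 10)) = 32.6497
d((-4, -15), (-28, -23)) = 25.2982
d((-4, -15), (-30, 27)) = 49.3964
d((-14, -19), (27, 18)) = 55.2268
d((-14, -19), (-29, 28)) = 49.3356
d((-14, -19), (-5, -23)) = 9.8489
d((-14, -19), (-16, 9)) = 28.0713
d((-14, -19), (-17, 24)) = 43.1045
d((-14, -19), (-25, 10)) = 31.0161
d((-14, -19), (-28, -23)) = 14.5602
d((-14, -19), (-30, 27)) = 48.7032
d((27, 18), (-29, 28)) = 56.8859
d((27, 18), (-5, -23)) = 52.0096
d((27, 18), (-16, 9)) = 43.9318
d((27, 18), (-17, 24)) = 44.4072
d((27, 18), (-25, 10)) = 52.6118
d((27, 18), (-28, -23)) = 68.6003
d((27, 18), (-30, 27)) = 57.7062
d((-29, 28), (-5, -23)) = 56.3649
d((-29, 28), (-16, 9)) = 23.0217
d((-29, 28), (-17, 24)) = 12.6491
d((-29, 28), (-25, 10)) = 18.4391
d((-29, 28), (-28, -23)) = 51.0098
d((-29, 28), (-30, 27)) = 1.4142 <-- minimum
d((-5, -23), (-16, 9)) = 33.8378
d((-5, -23), (-17, 24)) = 48.5077
d((-5, -23), (-25, 10)) = 38.5876
d((-5, -23), (-28, -23)) = 23.0
d((-5, -23), (-30, 27)) = 55.9017
d((-16, 9), (-17, 24)) = 15.0333
d((-16, 9), (-25, 10)) = 9.0554
d((-16, 9), (-28, -23)) = 34.176
d((-16, 9), (-30, 27)) = 22.8035
d((-17, 24), (-25, 10)) = 16.1245
d((-17, 24), (-28, -23)) = 48.2701
d((-17, 24), (-30, 27)) = 13.3417
d((-25, 10), (-28, -23)) = 33.1361
d((-25, 10), (-30, 27)) = 17.72
d((-28, -23), (-30, 27)) = 50.04

Closest pair: (-29, 28) and (-30, 27) with distance 1.4142

The closest pair is (-29, 28) and (-30, 27) with Euclidean distance 1.4142. For 10 points, brute-force pairwise comparison is shown above. For large n, the divide-and-conquer algorithm (sort by x, recurse on halves, check the dividing strip) achieves O(n log n).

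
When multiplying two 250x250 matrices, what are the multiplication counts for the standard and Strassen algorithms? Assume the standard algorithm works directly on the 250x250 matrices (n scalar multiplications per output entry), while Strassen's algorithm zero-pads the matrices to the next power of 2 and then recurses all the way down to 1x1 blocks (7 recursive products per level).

Matrix multiplication for 250x250 matrices:

Strassen's algorithm requires power-of-2 dimensions. Pad 250x250 to 256x256 (next power of 2).

Standard algorithm: 250^3 = 15625000 multiplications
Strassen's algorithm: 7^(log2(256)) = 7^8 = 5764801 multiplications
Savings: 15625000 - 5764801 = 9860199 multiplications

Standard: 15625000 multiplications (250^3). Strassen: 5764801 multiplications (7^8, after padding to 256x256). Strassen reduces 8 recursive multiplications to 7 at each level.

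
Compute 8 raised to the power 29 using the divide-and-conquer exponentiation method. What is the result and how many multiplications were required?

Computing 8^29 by squaring (build up from 8^1; each line after the first costs one multiplication):

8^1 = 8
8^2 = (8^1)^2 = 8^2 = 64
8^3 = 8 * 8^2 = 8 * 64 = 512
8^6 = (8^3)^2 = 512^2 = 262144
8^7 = 8 * 8^6 = 8 * 262144 = 2097152
8^14 = (8^7)^2 = 2097152^2 = 4398046511104
8^28 = (8^14)^2 = 4398046511104^2 = 19342813113834066795298816
8^29 = 8 * 8^28 = 8 * 19342813113834066795298816 = 154742504910672534362390528

Result: 154742504910672534362390528
Multiplications needed: 7 (7 lines after 8^1)

8^29 = 154742504910672534362390528. Using exponentiation by squaring, this requires 7 multiplications. The key idea: if the exponent is even, square the half-power; if odd, multiply by the base once.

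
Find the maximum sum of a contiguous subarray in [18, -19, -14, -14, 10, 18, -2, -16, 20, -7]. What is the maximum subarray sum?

Using Kadane's algorithm on [18, -19, -14, -14, 10, 18, -2, -16, 20, -7]:

Scanning through the array:
Position 1 (value -19): max_ending_here = -1, max_so_far = 18
Position 2 (value -14): max_ending_here = -14, max_so_far = 18
Position 3 (value -14): max_ending_here = -14, max_so_far = 18
Position 4 (value 10): max_ending_here = 10, max_so_far = 18
Position 5 (value 18): max_ending_here = 28, max_so_far = 28
Position 6 (value -2): max_ending_here = 26, max_so_far = 28
Position 7 (value -16): max_ending_here = 10, max_so_far = 28
Position 8 (value 20): max_ending_here = 30, max_so_far = 30
Position 9 (value -7): max_ending_here = 23, max_so_far = 30

Maximum subarray: [10, 18, -2, -16, 20]
Maximum sum: 30

The maximum subarray is [10, 18, -2, -16, 20] with sum 30. This subarray runs from index 4 to index 8.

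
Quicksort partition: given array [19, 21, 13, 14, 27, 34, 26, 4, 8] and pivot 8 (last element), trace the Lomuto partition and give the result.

Lomuto partition with pivot = 8:

Initial array: [19, 21, 13, 14, 27, 34, 26, 4, 8]

arr[0]=19 > 8: no swap
arr[1]=21 > 8: no swap
arr[2]=13 > 8: no swap
arr[3]=14 > 8: no swap
arr[4]=27 > 8: no swap
arr[5]=34 > 8: no swap
arr[6]=26 > 8: no swap
arr[7]=4 <= 8: swap with position 0, array becomes [4, 21, 13, 14, 27, 34, 26, 19, 8]

Place pivot at position 1: [4, 8, 13, 14, 27, 34, 26, 19, 21]
Pivot position: 1

After partitioning with pivot 8, the array becomes [4, 8, 13, 14, 27, 34, 26, 19, 21]. The pivot is placed at index 1. All elements to the left of the pivot are <= 8, and all elements to the right are > 8.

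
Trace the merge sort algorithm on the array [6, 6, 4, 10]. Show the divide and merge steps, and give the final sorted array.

Merge sort trace:

Split: [6, 6, 4, 10] -> [6, 6] and [4, 10]
  Split: [6, 6] -> [6] and [6]
  Merge: [6] + [6] -> [6, 6]
  Split: [4, 10] -> [4] and [10]
  Merge: [4] + [10] -> [4, 10]
Merge: [6, 6] + [4, 10] -> [4, 6, 6, 10]

Final sorted array: [4, 6, 6, 10]

The merge sort proceeds by recursively splitting the array and merging sorted halves.
After all merges, the sorted array is [4, 6, 6, 10].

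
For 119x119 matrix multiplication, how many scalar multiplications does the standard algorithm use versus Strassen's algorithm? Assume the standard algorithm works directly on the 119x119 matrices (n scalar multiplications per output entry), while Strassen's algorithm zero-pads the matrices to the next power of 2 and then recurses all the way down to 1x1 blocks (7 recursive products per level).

Matrix multiplication for 119x119 matrices:

Strassen's algorithm requires power-of-2 dimensions. Pad 119x119 to 128x128 (next power of 2).

Standard algorithm: 119^3 = 1685159 multiplications
Strassen's algorithm: 7^(log2(128)) = 7^7 = 823543 multiplications
Savings: 1685159 - 823543 = 861616 multiplications

Standard: 1685159 multiplications (119^3). Strassen: 823543 multiplications (7^7, after padding to 128x128). Strassen reduces 8 recursive multiplications to 7 at each level.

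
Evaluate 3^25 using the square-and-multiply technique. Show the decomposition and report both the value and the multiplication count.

Computing 3^25 by squaring (build up from 3^1; each line after the first costs one multiplication):

3^1 = 3
3^2 = (3^1)^2 = 3^2 = 9
3^3 = 3 * 3^2 = 3 * 9 = 27
3^6 = (3^3)^2 = 27^2 = 729
3^12 = (3^6)^2 = 729^2 = 531441
3^24 = (3^12)^2 = 531441^2 = 282429536481
3^25 = 3 * 3^24 = 3 * 282429536481 = 847288609443

Result: 847288609443
Multiplications needed: 6 (6 lines after 3^1)

3^25 = 847288609443. Using exponentiation by squaring, this requires 6 multiplications. The key idea: if the exponent is even, square the half-power; if odd, multiply by the base once.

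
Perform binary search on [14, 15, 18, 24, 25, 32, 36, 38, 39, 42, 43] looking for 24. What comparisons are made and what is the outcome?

Binary search for 24 in [14, 15, 18, 24, 25, 32, 36, 38, 39, 42, 43]:

lo=0, hi=10, mid=5, arr[mid]=32 -> 32 > 24, search left half
lo=0, hi=4, mid=2, arr[mid]=18 -> 18 < 24, search right half
lo=3, hi=4, mid=3, arr[mid]=24 -> Found target at index 3!

Binary search finds 24 at index 3 after 3 comparisons. The search repeatedly halves the search space by comparing with the middle element.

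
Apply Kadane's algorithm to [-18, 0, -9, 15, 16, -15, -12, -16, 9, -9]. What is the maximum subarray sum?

Using Kadane's algorithm on [-18, 0, -9, 15, 16, -15, -12, -16, 9, -9]:

Scanning through the array:
Position 1 (value 0): max_ending_here = 0, max_so_far = 0
Position 2 (value -9): max_ending_here = -9, max_so_far = 0
Position 3 (value 15): max_ending_here = 15, max_so_far = 15
Position 4 (value 16): max_ending_here = 31, max_so_far = 31
Position 5 (value -15): max_ending_here = 16, max_so_far = 31
Position 6 (value -12): max_ending_here = 4, max_so_far = 31
Position 7 (value -16): max_ending_here = -12, max_so_far = 31
Position 8 (value 9): max_ending_here = 9, max_so_far = 31
Position 9 (value -9): max_ending_here = 0, max_so_far = 31

Maximum subarray: [15, 16]
Maximum sum: 31

The maximum subarray is [15, 16] with sum 31. This subarray runs from index 3 to index 4.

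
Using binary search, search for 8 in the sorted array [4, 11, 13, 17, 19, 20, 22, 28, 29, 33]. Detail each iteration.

Binary search for 8 in [4, 11, 13, 17, 19, 20, 22, 28, 29, 33]:

lo=0, hi=9, mid=4, arr[mid]=19 -> 19 > 8, search left half
lo=0, hi=3, mid=1, arr[mid]=11 -> 11 > 8, search left half
lo=0, hi=0, mid=0, arr[mid]=4 -> 4 < 8, search right half
lo=1 > hi=0, target 8 not found

Binary search determines that 8 is not in the array after 3 comparisons. The search space was exhausted without finding the target.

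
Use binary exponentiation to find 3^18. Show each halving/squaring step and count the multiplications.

Computing 3^18 by squaring (build up from 3^1; each line after the first costs one multiplication):

3^1 = 3
3^2 = (3^1)^2 = 3^2 = 9
3^4 = (3^2)^2 = 9^2 = 81
3^8 = (3^4)^2 = 81^2 = 6561
3^9 = 3 * 3^8 = 3 * 6561 = 19683
3^18 = (3^9)^2 = 19683^2 = 387420489

Result: 387420489
Multiplications needed: 5 (5 lines after 3^1)

3^18 = 387420489. Using exponentiation by squaring, this requires 5 multiplications. The key idea: if the exponent is even, square the half-power; if odd, multiply by the base once.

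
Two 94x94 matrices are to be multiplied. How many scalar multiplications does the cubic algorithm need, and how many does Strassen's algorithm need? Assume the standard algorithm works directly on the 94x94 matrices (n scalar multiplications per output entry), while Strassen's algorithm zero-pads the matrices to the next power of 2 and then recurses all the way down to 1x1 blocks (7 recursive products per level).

Matrix multiplication for 94x94 matrices:

Strassen's algorithm requires power-of-2 dimensions. Pad 94x94 to 128x128 (next power of 2).

Standard algorithm: 94^3 = 830584 multiplications
Strassen's algorithm: 7^(log2(128)) = 7^7 = 823543 multiplications
Savings: 830584 - 823543 = 7041 multiplications

Standard: 830584 multiplications (94^3). Strassen: 823543 multiplications (7^7, after padding to 128x128). Strassen reduces 8 recursive multiplications to 7 at each level.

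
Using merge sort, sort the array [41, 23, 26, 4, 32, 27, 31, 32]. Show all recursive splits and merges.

Merge sort trace:

Split: [41, 23, 26, 4, 32, 27, 31, 32] -> [41, 23, 26, 4] and [32, 27, 31, 32]
  Split: [41, 23, 26, 4] -> [41, 23] and [26, 4]
    Split: [41, 23] -> [41] and [23]
    Merge: [41] + [23] -> [23, 41]
    Split: [26, 4] -> [26] and [4]
    Merge: [26] + [4] -> [4, 26]
  Merge: [23, 41] + [4, 26] -> [4, 23, 26, 41]
  Split: [32, 27, 31, 32] -> [32, 27] and [31, 32]
    Split: [32, 27] -> [32] and [27]
    Merge: [32] + [27] -> [27, 32]
    Split: [31, 32] -> [31] and [32]
    Merge: [31] + [32] -> [31, 32]
  Merge: [27, 32] + [31, 32] -> [27, 31, 32, 32]
Merge: [4, 23, 26, 41] + [27, 31, 32, 32] -> [4, 23, 26, 27, 31, 32, 32, 41]

Final sorted array: [4, 23, 26, 27, 31, 32, 32, 41]

The merge sort proceeds by recursively splitting the array and merging sorted halves.
After all merges, the sorted array is [4, 23, 26, 27, 31, 32, 32, 41].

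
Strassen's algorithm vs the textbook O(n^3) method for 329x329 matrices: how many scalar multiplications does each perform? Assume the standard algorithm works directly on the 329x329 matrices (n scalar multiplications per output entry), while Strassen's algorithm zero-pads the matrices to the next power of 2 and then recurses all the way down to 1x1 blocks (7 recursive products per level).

Matrix multiplication for 329x329 matrices:

Strassen's algorithm requires power-of-2 dimensions. Pad 329x329 to 512x512 (next power of 2).

Standard algorithm: 329^3 = 35611289 multiplications
Strassen's algorithm: 7^(log2(512)) = 7^9 = 40353607 multiplications
Difference: 35611289 - 40353607 = -4742318 (Strassen uses MORE here due to padding overhead — for small or just-over-power-of-2 n, padding can outweigh the per-level savings)

Standard: 35611289 multiplications (329^3). Strassen: 40353607 multiplications (7^9, after padding to 512x512). Strassen reduces 8 recursive multiplications to 7 at each level.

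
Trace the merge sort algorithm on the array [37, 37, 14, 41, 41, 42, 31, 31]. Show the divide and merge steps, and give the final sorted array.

Merge sort trace:

Split: [37, 37, 14, 41, 41, 42, 31, 31] -> [37, 37, 14, 41] and [41, 42, 31, 31]
  Split: [37, 37, 14, 41] -> [37, 37] and [14, 41]
    Split: [37, 37] -> [37] and [37]
    Merge: [37] + [37] -> [37, 37]
    Split: [14, 41] -> [14] and [41]
    Merge: [14] + [41] -> [14, 41]
  Merge: [37, 37] + [14, 41] -> [14, 37, 37, 41]
  Split: [41, 42, 31, 31] -> [41, 42] and [31, 31]
    Split: [41, 42] -> [41] and [42]
    Merge: [41] + [42] -> [41, 42]
    Split: [31, 31] -> [31] and [31]
    Merge: [31] + [31] -> [31, 31]
  Merge: [41, 42] + [31, 31] -> [31, 31, 41, 42]
Merge: [14, 37, 37, 41] + [31, 31, 41, 42] -> [14, 31, 31, 37, 37, 41, 41, 42]

Final sorted array: [14, 31, 31, 37, 37, 41, 41, 42]

The merge sort proceeds by recursively splitting the array and merging sorted halves.
After all merges, the sorted array is [14, 31, 31, 37, 37, 41, 41, 42].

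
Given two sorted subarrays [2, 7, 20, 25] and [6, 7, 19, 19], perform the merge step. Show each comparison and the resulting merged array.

Merging process:

Compare 2 vs 6: take 2 from left. Merged: [2]
Compare 7 vs 6: take 6 from right. Merged: [2, 6]
Compare 7 vs 7: take 7 from left. Merged: [2, 6, 7]
Compare 20 vs 7: take 7 from right. Merged: [2, 6, 7, 7]
Compare 20 vs 19: take 19 from right. Merged: [2, 6, 7, 7, 19]
Compare 20 vs 19: take 19 from right. Merged: [2, 6, 7, 7, 19, 19]
Append remaining from left: [20, 25]. Merged: [2, 6, 7, 7, 19, 19, 20, 25]

Final merged array: [2, 6, 7, 7, 19, 19, 20, 25]
Total comparisons: 6

The merged array is [2, 6, 7, 7, 19, 19, 20, 25], requiring 6 comparisons. The merge step runs in O(n) time where n is the total number of elements.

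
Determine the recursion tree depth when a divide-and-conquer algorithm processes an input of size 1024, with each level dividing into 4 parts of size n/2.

For divide and conquer with division factor 2:

Problem sizes at each level:
Level 0: 1024
Level 1: 512
Level 2: 256
Level 3: 128
Level 4: 64
Level 5: 32
Level 6: 16
Level 7: 8
Level 8: 4
Level 9: 2
Level 10: 1

The root is level 0 and the size-1 base case is level 10 (the tree spans levels 0 through 10, i.e. 11 levels counting the root), so the depth is the number of divisions: log_2(1024) = 10

The recursion tree depth is log_2(1024) = 10. At each level, the problem size is divided by 2, so it takes 10 divisions to reduce to a base case of size 1. The algorithm makes 4 recursive calls at each level.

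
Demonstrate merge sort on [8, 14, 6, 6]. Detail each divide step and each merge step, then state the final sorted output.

Merge sort trace:

Split: [8, 14, 6, 6] -> [8, 14] and [6, 6]
  Split: [8, 14] -> [8] and [14]
  Merge: [8] + [14] -> [8, 14]
  Split: [6, 6] -> [6] and [6]
  Merge: [6] + [6] -> [6, 6]
Merge: [8, 14] + [6, 6] -> [6, 6, 8, 14]

Final sorted array: [6, 6, 8, 14]

The merge sort proceeds by recursively splitting the array and merging sorted halves.
After all merges, the sorted array is [6, 6, 8, 14].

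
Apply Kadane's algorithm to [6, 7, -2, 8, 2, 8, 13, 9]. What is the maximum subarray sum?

Using Kadane's algorithm on [6, 7, -2, 8, 2, 8, 13, 9]:

Scanning through the array:
Position 1 (value 7): max_ending_here = 13, max_so_far = 13
Position 2 (value -2): max_ending_here = 11, max_so_far = 13
Position 3 (value 8): max_ending_here = 19, max_so_far = 19
Position 4 (value 2): max_ending_here = 21, max_so_far = 21
Position 5 (value 8): max_ending_here = 29, max_so_far = 29
Position 6 (value 13): max_ending_here = 42, max_so_far = 42
Position 7 (value 9): max_ending_here = 51, max_so_far = 51

Maximum subarray: [6, 7, -2, 8, 2, 8, 13, 9]
Maximum sum: 51

The maximum subarray is [6, 7, -2, 8, 2, 8, 13, 9] with sum 51. This subarray runs from index 0 to index 7.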